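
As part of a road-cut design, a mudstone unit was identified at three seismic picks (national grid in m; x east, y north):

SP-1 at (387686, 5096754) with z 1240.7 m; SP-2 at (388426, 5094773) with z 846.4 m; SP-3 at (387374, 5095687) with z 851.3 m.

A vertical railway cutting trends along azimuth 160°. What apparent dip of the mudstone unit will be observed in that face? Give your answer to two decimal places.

Two edge vectors: SP-1→SP-2 = (740, -1981, -394.3), SP-1→SP-3 = (-312, -1067, -389.4).
Normal n = (SP-1→SP-2) × (SP-1→SP-3) = (350683.3, 411177.6, -1407652).
So ∂z/∂x = −n_x/n_z = 0.24913 and ∂z/∂y = −n_y/n_z = 0.29210.
Unit vector along 160° is (sin 160°, cos 160°) = (0.3420, -0.9397).
Slope in that direction = a·(0.3420) + b·(-0.9397) = −0.18928.
Apparent dip = arctan|0.18928| = 10.72° (true dip is 21.0°, so apparent ≤ true as expected).

10.72°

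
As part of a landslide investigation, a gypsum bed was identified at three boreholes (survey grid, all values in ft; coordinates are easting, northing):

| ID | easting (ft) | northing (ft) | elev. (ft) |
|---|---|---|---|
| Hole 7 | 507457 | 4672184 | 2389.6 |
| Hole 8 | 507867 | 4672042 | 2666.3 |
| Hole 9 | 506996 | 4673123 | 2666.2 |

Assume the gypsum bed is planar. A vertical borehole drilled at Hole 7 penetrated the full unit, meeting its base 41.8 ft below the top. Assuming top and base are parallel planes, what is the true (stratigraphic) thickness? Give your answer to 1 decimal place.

Let the plane be z = a·easting + b·northing + c.
Hole 8−Hole 7: 410a − 142b = 276.7;  Hole 9−Hole 7: −461a + 939b = 276.6.
Solving gives a = 0.93606, b = 0.75413.
|∇z| = √(a²+b²) = 1.20205, so dip δ = arctan(1.20205) = 50.24°.
True thickness = vertical thickness × cos δ = 41.8 × cos 50.24° = 26.7 ft.

26.7 ft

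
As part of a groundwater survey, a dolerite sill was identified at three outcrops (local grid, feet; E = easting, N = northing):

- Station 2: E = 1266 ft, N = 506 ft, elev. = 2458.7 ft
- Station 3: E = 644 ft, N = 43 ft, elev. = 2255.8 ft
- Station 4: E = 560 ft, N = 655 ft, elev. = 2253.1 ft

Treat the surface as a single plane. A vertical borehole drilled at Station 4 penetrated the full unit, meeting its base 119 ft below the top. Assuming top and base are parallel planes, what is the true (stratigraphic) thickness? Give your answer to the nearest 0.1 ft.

Two edge vectors: Station 2→Station 3 = (-622, -463, -202.9), Station 2→Station 4 = (-706, 149, -205.6).
Normal n = (Station 2→Station 3) × (Station 2→Station 4) = (125424.9, 15364.2, -419556).
So ∂z/∂E = −n_x/n_z = 0.29895 and ∂z/∂N = −n_y/n_z = 0.03662.
|∇z| = √(a²+b²) = 0.30118, so dip δ = arctan(0.30118) = 16.76°.
True thickness = vertical thickness × cos δ = 119 × cos 16.76° = 113.9 ft.

113.9 ft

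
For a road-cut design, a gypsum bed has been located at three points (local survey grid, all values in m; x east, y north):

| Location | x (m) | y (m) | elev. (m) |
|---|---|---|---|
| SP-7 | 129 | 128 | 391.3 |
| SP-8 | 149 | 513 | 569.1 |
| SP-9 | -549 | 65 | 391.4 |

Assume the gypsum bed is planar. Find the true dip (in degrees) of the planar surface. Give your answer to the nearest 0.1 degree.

Let the plane be z = a·x + b·y + c.
SP-8−SP-7: 20a + 385b = 177.8;  SP-9−SP-7: −678a − 63b = 0.1.
Solving gives a = −0.04327, b = 0.46407.
Gradient magnitude |∇z| = √(a² + b²) = √(0.00187 + 0.21536) = 0.46608.
True dip = arctan(0.46608) = 25.0°, dipping toward S (azimuth ≈ 175°).

25.0°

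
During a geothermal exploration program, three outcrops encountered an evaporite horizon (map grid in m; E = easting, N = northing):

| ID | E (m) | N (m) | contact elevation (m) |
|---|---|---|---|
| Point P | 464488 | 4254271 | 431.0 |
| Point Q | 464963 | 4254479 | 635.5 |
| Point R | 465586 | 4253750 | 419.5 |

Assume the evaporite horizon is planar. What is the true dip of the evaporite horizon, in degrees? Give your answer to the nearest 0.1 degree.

28.0°

Two edge vectors: Point P→Point Q = (475, 208, 204.5), Point P→Point R = (1098, -521, -11.5).
Normal n = (Point P→Point Q) × (Point P→Point R) = (104152.5, 230003.5, -475859).
So ∂z/∂E = −n_x/n_z = 0.21887 and ∂z/∂N = −n_y/n_z = 0.48334.
Gradient magnitude |∇z| = √(a² + b²) = √(0.04791 + 0.23362) = 0.53059.
True dip = arctan(0.53059) = 28.0°, dipping toward SSW (azimuth ≈ 204°).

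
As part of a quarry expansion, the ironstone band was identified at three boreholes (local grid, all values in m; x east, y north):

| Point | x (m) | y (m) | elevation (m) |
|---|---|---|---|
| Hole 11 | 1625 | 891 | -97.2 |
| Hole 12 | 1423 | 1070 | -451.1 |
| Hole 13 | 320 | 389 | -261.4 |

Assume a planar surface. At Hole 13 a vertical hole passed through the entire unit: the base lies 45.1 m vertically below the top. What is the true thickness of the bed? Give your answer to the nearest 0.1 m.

26.0 m

Let the plane be z = a·x + b·y + c.
Hole 12−Hole 11: −202a + 179b = −353.9;  Hole 13−Hole 11: −1305a − 502b = −164.2.
Solving gives a = 0.61806, b = −1.27962.
|∇z| = √(a²+b²) = 1.42106, so dip δ = arctan(1.42106) = 54.87°.
True thickness = vertical thickness × cos δ = 45.1 × cos 54.87° = 26.0 m.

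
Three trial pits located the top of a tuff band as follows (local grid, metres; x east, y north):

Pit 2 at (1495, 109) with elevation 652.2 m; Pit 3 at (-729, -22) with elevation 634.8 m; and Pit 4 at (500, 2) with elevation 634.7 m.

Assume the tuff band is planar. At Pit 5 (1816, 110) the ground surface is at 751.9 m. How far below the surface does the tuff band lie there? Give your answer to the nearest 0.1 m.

Let the plane be z = a·x + b·y + c.
Pit 3−Pit 2: −2224a − 131b = −17.4;  Pit 4−Pit 2: −995a − 107b = −17.5.
Solving gives a = −0.004002, b = 0.200766.
Then c = 652.2 − a·1495 − b·109 = 636.30.
At (1816, 110): z_contact = −7.27 + 22.08 + 636.30 = 651.12 m.
Depth below ground = 751.9 − 651.12 = 100.8 m.

100.8 m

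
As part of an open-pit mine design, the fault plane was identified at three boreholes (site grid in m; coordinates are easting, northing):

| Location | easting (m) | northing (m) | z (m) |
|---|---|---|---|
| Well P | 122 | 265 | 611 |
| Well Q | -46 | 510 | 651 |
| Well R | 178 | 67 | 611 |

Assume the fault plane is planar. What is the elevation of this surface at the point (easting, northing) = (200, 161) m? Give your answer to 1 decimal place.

Two edge vectors: Well P→Well Q = (-168, 245, 40), Well P→Well R = (56, -198, 0).
Normal n = (Well P→Well Q) × (Well P→Well R) = (7920, 2240, 19544).
So ∂z/∂easting = −n_x/n_z = −0.40524 and ∂z/∂northing = −n_y/n_z = −0.11461.
Intercept c from Well P: 611 + 49.44 + 30.37 = 690.81.
At (200, 161): z = −81.0 − 18.5 + 690.81 = 591.3 m.

591.3 m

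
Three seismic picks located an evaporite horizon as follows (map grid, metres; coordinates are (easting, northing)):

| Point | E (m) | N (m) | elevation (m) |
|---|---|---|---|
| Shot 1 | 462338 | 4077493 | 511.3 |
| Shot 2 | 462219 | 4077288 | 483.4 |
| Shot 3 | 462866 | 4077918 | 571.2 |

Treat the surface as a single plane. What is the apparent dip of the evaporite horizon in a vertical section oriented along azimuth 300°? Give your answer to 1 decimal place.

Two edge vectors: Shot 1→Shot 2 = (-119, -205, -27.9), Shot 1→Shot 3 = (528, 425, 59.9).
Normal n = (Shot 1→Shot 2) × (Shot 1→Shot 3) = (-422, -7603.1, 57665).
So ∂z/∂E = −n_x/n_z = 0.00732 and ∂z/∂N = −n_y/n_z = 0.13185.
Unit vector along 300° is (sin 300°, cos 300°) = (-0.8660, 0.5000).
Slope in that direction = a·(-0.8660) + b·(0.5000) = 0.05959.
Apparent dip = arctan|0.05959| = 3.4° (true dip is 7.5°, so apparent ≤ true as expected).

3.4°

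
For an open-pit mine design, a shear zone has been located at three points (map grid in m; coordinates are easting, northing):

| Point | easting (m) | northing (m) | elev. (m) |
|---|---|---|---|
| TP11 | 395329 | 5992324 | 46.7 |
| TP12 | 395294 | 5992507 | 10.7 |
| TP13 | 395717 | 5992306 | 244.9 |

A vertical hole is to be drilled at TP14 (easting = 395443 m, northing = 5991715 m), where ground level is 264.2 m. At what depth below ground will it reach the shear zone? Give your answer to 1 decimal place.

Let the plane be z = a·easting + b·northing + c.
TP12−TP11: −35a + 183b = −36;  TP13−TP11: 388a − 18b = 198.2.
Solving gives a = 0.506189786, b = −0.099909057.
Then c = 46.7 − a·395329 − b·5992324 = 398622.64.
At (395443, 5991715): z_contact = 200169.21 − 598626.60 + 398622.64 = 165.25 m.
Depth below ground = 264.2 − 165.25 = 98.9 m.

98.9 m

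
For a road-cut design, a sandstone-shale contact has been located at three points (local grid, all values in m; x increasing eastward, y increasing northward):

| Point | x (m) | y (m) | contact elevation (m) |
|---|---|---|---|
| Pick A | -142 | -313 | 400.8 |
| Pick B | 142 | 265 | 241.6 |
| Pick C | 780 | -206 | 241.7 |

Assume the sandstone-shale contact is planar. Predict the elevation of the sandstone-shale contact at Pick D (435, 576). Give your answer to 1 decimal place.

135.0 m

Let the plane be z = a·x + b·y + c.
Pick B−Pick A: 284a + 578b = −159.2;  Pick C−Pick A: 922a + 107b = −159.1.
Solving gives a = −0.14910, b = −0.20217.
Then c = 400.8 − a·-142 − b·-313 = 316.35.
At (435, 576): z = −64.9 − 116.5 + 316.35 = 135.0 m.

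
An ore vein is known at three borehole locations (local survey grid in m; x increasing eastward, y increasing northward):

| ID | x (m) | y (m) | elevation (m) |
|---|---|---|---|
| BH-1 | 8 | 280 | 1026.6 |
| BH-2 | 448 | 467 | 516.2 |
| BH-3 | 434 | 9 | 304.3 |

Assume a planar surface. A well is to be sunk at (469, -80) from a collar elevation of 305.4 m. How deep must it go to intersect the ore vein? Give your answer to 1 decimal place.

Let the plane be z = a·x + b·y + c.
BH-2−BH-1: 440a + 187b = −510.4;  BH-3−BH-1: 426a − 271b = −722.3.
Solving gives a = −1.37449, b = 0.50468.
Then c = 1026.6 − a·8 − b·280 = 896.29.
At (469, -80): z_contact = −644.64 − 40.37 + 896.29 = 211.28 m.
Depth below ground = 305.4 − 211.28 = 94.1 m.

94.1 m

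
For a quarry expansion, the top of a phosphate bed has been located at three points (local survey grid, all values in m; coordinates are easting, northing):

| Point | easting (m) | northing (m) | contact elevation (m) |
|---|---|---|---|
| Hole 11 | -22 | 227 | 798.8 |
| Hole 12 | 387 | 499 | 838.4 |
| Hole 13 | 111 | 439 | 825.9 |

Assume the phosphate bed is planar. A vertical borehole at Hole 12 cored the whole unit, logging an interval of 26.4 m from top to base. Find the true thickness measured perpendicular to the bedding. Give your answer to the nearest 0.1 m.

Let the plane be z = a·easting + b·northing + c.
Hole 12−Hole 11: 409a + 272b = 39.6;  Hole 13−Hole 11: 133a + 212b = 27.1.
Solving gives a = 0.02026, b = 0.11512.
|∇z| = √(a²+b²) = 0.11689, so dip δ = arctan(0.11689) = 6.67°.
True thickness = vertical thickness × cos δ = 26.4 × cos 6.67° = 26.2 m.

26.2 m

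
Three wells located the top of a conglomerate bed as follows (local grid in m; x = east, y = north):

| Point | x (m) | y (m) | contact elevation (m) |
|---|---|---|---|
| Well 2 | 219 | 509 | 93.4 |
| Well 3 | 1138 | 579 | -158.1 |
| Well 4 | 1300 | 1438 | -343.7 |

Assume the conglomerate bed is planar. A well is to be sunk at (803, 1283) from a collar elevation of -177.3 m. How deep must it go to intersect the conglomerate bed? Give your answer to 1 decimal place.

10.8 m

Two edge vectors: Well 2→Well 3 = (919, 70, -251.5), Well 2→Well 4 = (1081, 929, -437.1).
Normal n = (Well 2→Well 3) × (Well 2→Well 4) = (203046.5, 129823.4, 778081).
So ∂z/∂x = −n_x/n_z = −0.260958 and ∂z/∂y = −n_y/n_z = −0.166851.
Intercept c from Well 2: 93.4 + 57.15 + 84.93 = 235.48.
At (803, 1283): z_contact = −209.55 − 214.07 + 235.48 = -188.14 m.
Depth below ground = -177.3 − (-188.14) = 10.8 m.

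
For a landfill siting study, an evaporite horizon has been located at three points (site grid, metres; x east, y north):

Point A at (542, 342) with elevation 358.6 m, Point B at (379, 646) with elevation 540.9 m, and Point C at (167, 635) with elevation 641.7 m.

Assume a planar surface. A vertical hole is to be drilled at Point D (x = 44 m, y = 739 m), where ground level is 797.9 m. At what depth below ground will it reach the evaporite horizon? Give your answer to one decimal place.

Let the plane be z = a·x + b·y + c.
Point B−Point A: −163a + 304b = 182.3;  Point C−Point A: −375a + 293b = 283.1.
Solving gives a = −0.49287, b = 0.33540.
Then c = 358.6 − a·542 − b·342 = 511.03.
At (44, 739): z_contact = −21.69 + 247.86 + 511.03 = 737.21 m.
Depth below ground = 797.9 − 737.21 = 60.7 m.

60.7 m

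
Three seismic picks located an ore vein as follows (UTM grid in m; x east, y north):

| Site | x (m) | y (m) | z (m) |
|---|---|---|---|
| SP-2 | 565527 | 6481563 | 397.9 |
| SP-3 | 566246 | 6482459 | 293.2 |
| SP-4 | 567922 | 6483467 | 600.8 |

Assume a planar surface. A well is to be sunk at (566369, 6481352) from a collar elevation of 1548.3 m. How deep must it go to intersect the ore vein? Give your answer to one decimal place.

Let the plane be z = a·x + b·y + c.
SP-3−SP-2: 719a + 896b = −104.7;  SP-4−SP-2: 2395a + 1904b = 202.9.
Solving gives a = 0.490572293, b = −0.510515044.
Then c = 397.9 − a·565527 − b·6481563 = 3031901.44.
At (566369, 6481352): z_contact = 277844.94 − 3308827.70 + 3031901.44 = 918.68 m.
Depth below ground = 1548.3 − 918.68 = 629.6 m.

629.6 m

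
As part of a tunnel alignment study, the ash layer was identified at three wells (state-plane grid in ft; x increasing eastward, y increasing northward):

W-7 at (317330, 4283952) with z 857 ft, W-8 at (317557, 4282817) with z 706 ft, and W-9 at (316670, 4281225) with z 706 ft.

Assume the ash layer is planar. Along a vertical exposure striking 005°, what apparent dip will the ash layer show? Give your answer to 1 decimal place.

4.7°

Let the plane be z = a·x + b·y + c.
W-8−W-7: 227a − 1135b = −151;  W-9−W-7: −660a − 2727b = −151.
Solving gives a = −0.17571, b = 0.09790.
Unit vector along 005° is (sin 5°, cos 5°) = (0.0872, 0.9962).
Slope in that direction = a·(0.0872) + b·(0.9962) = 0.08221.
Apparent dip = arctan|0.08221| = 4.7° (true dip is 11.4°, so apparent ≤ true as expected).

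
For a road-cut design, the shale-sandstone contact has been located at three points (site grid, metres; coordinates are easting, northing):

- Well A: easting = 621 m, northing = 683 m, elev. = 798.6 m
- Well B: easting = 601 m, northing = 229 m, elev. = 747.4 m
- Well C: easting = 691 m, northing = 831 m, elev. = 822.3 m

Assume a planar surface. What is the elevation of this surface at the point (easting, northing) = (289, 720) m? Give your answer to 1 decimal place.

765.9 m

Let the plane be z = a·easting + b·northing + c.
Well B−Well A: −20a − 454b = −51.2;  Well C−Well A: 70a + 148b = 23.7.
Solving gives a = 0.11042, b = 0.10791.
Then c = 798.6 − a·621 − b·683 = 656.33.
At (289, 720): z = 31.9 + 77.7 + 656.33 = 765.9 m.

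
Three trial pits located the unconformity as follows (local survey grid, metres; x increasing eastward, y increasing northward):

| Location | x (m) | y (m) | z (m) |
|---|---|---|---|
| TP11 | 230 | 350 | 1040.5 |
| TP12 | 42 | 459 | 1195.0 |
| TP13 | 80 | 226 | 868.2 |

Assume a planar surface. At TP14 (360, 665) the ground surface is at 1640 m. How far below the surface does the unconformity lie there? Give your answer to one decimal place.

Let the plane be z = a·x + b·y + c.
TP12−TP11: −188a + 109b = 154.5;  TP13−TP11: −150a − 124b = −172.3.
Solving gives a = −0.00951, b = 1.40102.
Then c = 1040.5 − a·230 − b·350 = 552.33.
At (360, 665): z_contact = −3.42 + 931.68 + 552.33 = 1480.59 m.
Depth below ground = 1640 − 1480.59 = 159.4 m.

159.4 m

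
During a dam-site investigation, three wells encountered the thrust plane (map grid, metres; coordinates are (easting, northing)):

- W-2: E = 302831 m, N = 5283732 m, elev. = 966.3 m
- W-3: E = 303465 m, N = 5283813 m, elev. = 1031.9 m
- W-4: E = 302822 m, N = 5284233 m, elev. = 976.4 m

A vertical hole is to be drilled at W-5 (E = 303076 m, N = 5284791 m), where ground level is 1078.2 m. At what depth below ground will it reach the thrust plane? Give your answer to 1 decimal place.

Let the plane be z = a·E + b·N + c.
W-3−W-2: 634a + 81b = 65.6;  W-4−W-2: −9a + 501b = 10.1.
Solving gives a = 0.100663394, b = 0.021968005.
Then c = 966.3 − a·302831 − b·5283732 = −145590.75.
At (303076, 5284791): z_contact = 30508.66 + 116096.32 − 145590.75 = 1014.23 m.
Depth below ground = 1078.2 − 1014.23 = 64.0 m.

64.0 m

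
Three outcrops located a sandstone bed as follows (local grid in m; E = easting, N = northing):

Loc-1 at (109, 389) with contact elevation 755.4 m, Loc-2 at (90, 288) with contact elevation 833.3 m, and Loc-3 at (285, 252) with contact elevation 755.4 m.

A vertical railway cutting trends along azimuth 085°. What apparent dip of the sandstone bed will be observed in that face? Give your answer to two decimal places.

30.13°

Let the plane be z = a·E + b·N + c.
Loc-2−Loc-1: −19a − 101b = 77.9;  Loc-3−Loc-1: 176a − 137b = 0.
Solving gives a = −0.52369, b = −0.67277.
Unit vector along 085° is (sin 85°, cos 85°) = (0.9962, 0.0872).
Slope in that direction = a·(0.9962) + b·(0.0872) = −0.58033.
Apparent dip = arctan|0.58033| = 30.13° (true dip is 40.4°, so apparent ≤ true as expected).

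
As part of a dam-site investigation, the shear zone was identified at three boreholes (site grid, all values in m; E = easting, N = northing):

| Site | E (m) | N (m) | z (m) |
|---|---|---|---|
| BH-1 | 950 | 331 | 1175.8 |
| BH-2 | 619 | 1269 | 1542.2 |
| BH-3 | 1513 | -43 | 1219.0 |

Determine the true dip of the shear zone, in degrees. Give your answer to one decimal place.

Two edge vectors: BH-1→BH-2 = (-331, 938, 366.4), BH-1→BH-3 = (563, -374, 43.2).
Normal n = (BH-1→BH-2) × (BH-1→BH-3) = (177555.2, 220582.4, -404300).
So ∂z/∂E = −n_x/n_z = 0.43917 and ∂z/∂N = −n_y/n_z = 0.54559.
Gradient magnitude |∇z| = √(a² + b²) = √(0.19287 + 0.29767) = 0.70038.
True dip = arctan(0.70038) = 35.0°, dipping toward SW (azimuth ≈ 219°).

35.0°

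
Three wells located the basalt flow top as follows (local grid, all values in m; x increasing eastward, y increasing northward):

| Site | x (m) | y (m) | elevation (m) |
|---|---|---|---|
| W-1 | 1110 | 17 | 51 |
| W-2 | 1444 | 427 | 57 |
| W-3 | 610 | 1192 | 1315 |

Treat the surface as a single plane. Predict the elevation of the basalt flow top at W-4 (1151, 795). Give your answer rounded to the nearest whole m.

Two edge vectors: W-1→W-2 = (334, 410, 6), W-1→W-3 = (-500, 1175, 1264).
Normal n = (W-1→W-2) × (W-1→W-3) = (511190, -425176, 597450).
So ∂z/∂x = −n_x/n_z = −0.85562 and ∂z/∂y = −n_y/n_z = 0.71165.
Intercept c from W-1: 51 + 949.74 − 12.10 = 988.64.
At (1151, 795): z = −984.8 + 565.8 + 988.64 = 569.6 m.

570 m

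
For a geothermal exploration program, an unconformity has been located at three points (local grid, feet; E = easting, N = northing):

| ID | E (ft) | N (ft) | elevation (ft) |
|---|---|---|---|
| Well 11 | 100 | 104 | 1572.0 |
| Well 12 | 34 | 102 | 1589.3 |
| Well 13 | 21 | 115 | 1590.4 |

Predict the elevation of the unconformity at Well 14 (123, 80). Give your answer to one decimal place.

Let the plane be z = a·E + b·N + c.
Well 12−Well 11: −66a − 2b = 17.3;  Well 13−Well 11: −79a + 11b = 18.4.
Solving gives a = −0.25690, b = −0.17229.
Then c = 1572 − a·100 − b·104 = 1615.61.
At (123, 80): z = −31.6 − 13.8 + 1615.61 = 1570.2 ft.

1570.2 ft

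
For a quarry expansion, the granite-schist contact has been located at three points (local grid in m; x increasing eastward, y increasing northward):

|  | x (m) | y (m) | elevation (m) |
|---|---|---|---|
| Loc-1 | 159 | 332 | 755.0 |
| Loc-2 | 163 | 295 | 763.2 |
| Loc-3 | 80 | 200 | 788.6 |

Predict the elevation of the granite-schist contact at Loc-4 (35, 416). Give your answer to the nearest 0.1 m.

741.7 m

Let the plane be z = a·x + b·y + c.
Loc-2−Loc-1: 4a − 37b = 8.2;  Loc-3−Loc-1: −79a − 132b = 33.6.
Solving gives a = −0.04660, b = −0.22666.
Then c = 755 − a·159 − b·332 = 837.66.
At (35, 416): z = −1.6 − 94.3 + 837.66 = 741.7 m.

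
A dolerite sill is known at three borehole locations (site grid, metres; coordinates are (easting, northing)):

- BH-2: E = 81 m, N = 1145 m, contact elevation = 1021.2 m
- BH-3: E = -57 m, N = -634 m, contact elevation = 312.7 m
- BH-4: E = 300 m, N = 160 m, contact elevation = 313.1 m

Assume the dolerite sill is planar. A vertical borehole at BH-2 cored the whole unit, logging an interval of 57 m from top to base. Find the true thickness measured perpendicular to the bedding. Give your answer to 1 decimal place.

Let the plane be z = a·E + b·N + c.
BH-3−BH-2: −138a − 1779b = −708.5;  BH-4−BH-2: 219a − 985b = −708.1.
Solving gives a = −1.06909, b = 0.48119.
|∇z| = √(a²+b²) = 1.17238, so dip δ = arctan(1.17238) = 49.54°.
True thickness = vertical thickness × cos δ = 57 × cos 49.54° = 37.0 m.

37.0 m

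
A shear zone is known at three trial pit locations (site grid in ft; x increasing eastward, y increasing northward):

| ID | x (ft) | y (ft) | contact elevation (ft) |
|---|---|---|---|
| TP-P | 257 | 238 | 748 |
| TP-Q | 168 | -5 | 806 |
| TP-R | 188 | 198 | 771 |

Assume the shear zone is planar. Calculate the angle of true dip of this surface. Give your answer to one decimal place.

Let the plane be z = a·x + b·y + c.
TP-Q−TP-P: −89a − 243b = 58;  TP-R−TP-P: −69a − 40b = 23.
Solving gives a = −0.24752, b = −0.14803.
Gradient magnitude |∇z| = √(a² + b²) = √(0.06127 + 0.02191) = 0.28841.
True dip = arctan(0.28841) = 16.1°, dipping toward ENE (azimuth ≈ 059°).

16.1°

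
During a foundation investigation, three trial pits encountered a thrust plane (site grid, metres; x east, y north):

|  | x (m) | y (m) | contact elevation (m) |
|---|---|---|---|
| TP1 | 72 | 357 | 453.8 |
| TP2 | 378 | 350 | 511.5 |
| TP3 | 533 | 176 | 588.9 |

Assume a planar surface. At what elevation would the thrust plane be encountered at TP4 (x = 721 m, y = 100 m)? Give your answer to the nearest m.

Let the plane be z = a·x + b·y + c.
TP2−TP1: 306a − 7b = 57.7;  TP3−TP1: 461a − 181b = 135.1.
Solving gives a = 0.18210, b = −0.28261.
Then c = 453.8 − a·72 − b·357 = 541.58.
At (721, 100): z = 131.3 − 28.3 + 541.58 = 644.6 m.

645 m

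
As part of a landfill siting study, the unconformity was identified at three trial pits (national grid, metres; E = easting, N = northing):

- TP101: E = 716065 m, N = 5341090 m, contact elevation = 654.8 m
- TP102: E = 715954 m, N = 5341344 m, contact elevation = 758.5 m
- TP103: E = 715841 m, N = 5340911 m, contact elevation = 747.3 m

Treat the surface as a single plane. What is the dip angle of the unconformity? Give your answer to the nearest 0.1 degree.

29.8°

Let the plane be z = a·E + b·N + c.
TP102−TP101: −111a + 254b = 103.7;  TP103−TP101: −224a − 179b = 92.5.
Solving gives a = −0.54787, b = 0.16884.
Gradient magnitude |∇z| = √(a² + b²) = √(0.30016 + 0.02851) = 0.57330.
True dip = arctan(0.57330) = 29.8°, dipping toward ESE (azimuth ≈ 107°).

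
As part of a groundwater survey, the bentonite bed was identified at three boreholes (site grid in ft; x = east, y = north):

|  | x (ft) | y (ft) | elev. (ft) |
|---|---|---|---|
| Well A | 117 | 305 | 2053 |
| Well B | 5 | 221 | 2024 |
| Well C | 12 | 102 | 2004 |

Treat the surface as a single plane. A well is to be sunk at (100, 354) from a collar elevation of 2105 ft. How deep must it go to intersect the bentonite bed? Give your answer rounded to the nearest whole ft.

46 ft

Two edge vectors: Well A→Well B = (-112, -84, -29), Well A→Well C = (-105, -203, -49).
Normal n = (Well A→Well B) × (Well A→Well C) = (-1771, -2443, 13916).
So ∂z/∂x = −n_x/n_z = 0.12726 and ∂z/∂y = −n_y/n_z = 0.17555.
Intercept c from Well A: 2053 − 14.89 − 53.54 = 1984.57.
At (100, 354): z_contact = 12.7 + 62.1 + 1984.57 = 2059.4 ft.
Depth below ground = 2105 − 2059.4 = 46 ft.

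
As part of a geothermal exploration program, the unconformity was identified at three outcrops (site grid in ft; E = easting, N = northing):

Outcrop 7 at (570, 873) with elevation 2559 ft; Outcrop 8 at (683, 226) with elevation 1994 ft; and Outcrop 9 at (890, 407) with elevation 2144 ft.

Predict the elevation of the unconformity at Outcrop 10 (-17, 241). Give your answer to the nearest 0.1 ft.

2030.7 ft

Let the plane be z = a·E + b·N + c.
Outcrop 8−Outcrop 7: 113a − 647b = −565;  Outcrop 9−Outcrop 7: 320a − 466b = −415.
Solving gives a = −0.03378, b = 0.86736.
Then c = 2559 − a·570 − b·873 = 1821.05.
At (-17, 241): z = 0.6 + 209.0 + 1821.05 = 2030.7 ft.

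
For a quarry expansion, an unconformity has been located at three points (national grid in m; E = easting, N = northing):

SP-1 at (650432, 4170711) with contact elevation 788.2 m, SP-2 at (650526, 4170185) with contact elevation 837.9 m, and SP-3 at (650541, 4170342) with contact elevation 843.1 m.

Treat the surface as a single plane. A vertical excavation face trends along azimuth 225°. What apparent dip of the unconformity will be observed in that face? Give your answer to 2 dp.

Let the plane be z = a·E + b·N + c.
SP-2−SP-1: 94a − 526b = 49.7;  SP-3−SP-1: 109a − 369b = 54.9.
Solving gives a = 0.46530, b = −0.01133.
Unit vector along 225° is (sin 225°, cos 225°) = (-0.7071, -0.7071).
Slope in that direction = a·(-0.7071) + b·(-0.7071) = −0.32100.
Apparent dip = arctan|0.32100| = 17.80° (true dip is 25.0°, so apparent ≤ true as expected).

17.80°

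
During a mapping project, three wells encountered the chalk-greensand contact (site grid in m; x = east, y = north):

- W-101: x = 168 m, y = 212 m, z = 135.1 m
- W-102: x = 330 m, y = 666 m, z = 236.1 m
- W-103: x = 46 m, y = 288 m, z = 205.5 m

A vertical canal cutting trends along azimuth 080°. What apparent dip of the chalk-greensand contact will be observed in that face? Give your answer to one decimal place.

Two edge vectors: W-101→W-102 = (162, 454, 101), W-101→W-103 = (-122, 76, 70.4).
Normal n = (W-101→W-102) × (W-101→W-103) = (24285.6, -23726.8, 67700).
So ∂z/∂x = −n_x/n_z = −0.35872 and ∂z/∂y = −n_y/n_z = 0.35047.
Unit vector along 080° is (sin 80°, cos 80°) = (0.9848, 0.1736).
Slope in that direction = a·(0.9848) + b·(0.1736) = −0.29242.
Apparent dip = arctan|0.29242| = 16.3° (true dip is 26.6°, so apparent ≤ true as expected).

16.3°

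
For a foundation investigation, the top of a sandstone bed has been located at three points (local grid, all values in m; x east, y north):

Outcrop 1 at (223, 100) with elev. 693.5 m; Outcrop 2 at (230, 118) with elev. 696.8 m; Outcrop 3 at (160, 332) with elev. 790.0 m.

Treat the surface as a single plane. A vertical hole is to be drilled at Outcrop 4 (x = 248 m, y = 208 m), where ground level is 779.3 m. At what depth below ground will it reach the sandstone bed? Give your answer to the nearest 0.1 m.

Let the plane be z = a·x + b·y + c.
Outcrop 2−Outcrop 1: 7a + 18b = 3.3;  Outcrop 3−Outcrop 1: −63a + 232b = 96.5.
Solving gives a = −0.35221, b = 0.32030.
Then c = 693.5 − a·223 − b·100 = 740.01.
At (248, 208): z_contact = −87.35 + 66.62 + 740.01 = 719.29 m.
Depth below ground = 779.3 − 719.29 = 60.0 m.

60.0 m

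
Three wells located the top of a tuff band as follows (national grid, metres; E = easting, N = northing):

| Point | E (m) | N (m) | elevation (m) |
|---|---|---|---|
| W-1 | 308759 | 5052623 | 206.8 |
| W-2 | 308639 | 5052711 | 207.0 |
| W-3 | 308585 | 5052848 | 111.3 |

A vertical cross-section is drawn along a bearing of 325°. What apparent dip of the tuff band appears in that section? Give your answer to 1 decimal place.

21.4°

Let the plane be z = a·E + b·N + c.
W-2−W-1: −120a + 88b = 0.2;  W-3−W-1: −174a + 225b = −95.5.
Solving gives a = −0.72288, b = −0.98347.
Unit vector along 325° is (sin 325°, cos 325°) = (-0.5736, 0.8192).
Slope in that direction = a·(-0.5736) + b·(0.8192) = −0.39099.
Apparent dip = arctan|0.39099| = 21.4° (true dip is 50.7°, so apparent ≤ true as expected).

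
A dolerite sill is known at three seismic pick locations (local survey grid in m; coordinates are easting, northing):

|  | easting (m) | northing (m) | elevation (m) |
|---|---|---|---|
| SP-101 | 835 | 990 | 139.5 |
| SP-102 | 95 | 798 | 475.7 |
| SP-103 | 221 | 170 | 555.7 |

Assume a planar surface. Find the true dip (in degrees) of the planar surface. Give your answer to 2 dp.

Two edge vectors: SP-101→SP-102 = (-740, -192, 336.2), SP-101→SP-103 = (-614, -820, 416.2).
Normal n = (SP-101→SP-102) × (SP-101→SP-103) = (195773.6, 101561.2, 488912).
So ∂z/∂easting = −n_x/n_z = −0.40043 and ∂z/∂northing = −n_y/n_z = −0.20773.
Gradient magnitude |∇z| = √(a² + b²) = √(0.16034 + 0.04315) = 0.45110.
True dip = arctan(0.45110) = 24.28°, dipping toward ENE (azimuth ≈ 063°).

24.28°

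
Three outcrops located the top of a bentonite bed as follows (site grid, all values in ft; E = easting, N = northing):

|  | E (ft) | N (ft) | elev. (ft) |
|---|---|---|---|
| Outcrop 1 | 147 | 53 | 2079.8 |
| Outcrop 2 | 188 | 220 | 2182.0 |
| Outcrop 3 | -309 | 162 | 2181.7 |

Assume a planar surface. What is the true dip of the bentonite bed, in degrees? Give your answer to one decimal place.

Two edge vectors: Outcrop 1→Outcrop 2 = (41, 167, 102.2), Outcrop 1→Outcrop 3 = (-456, 109, 101.9).
Normal n = (Outcrop 1→Outcrop 2) × (Outcrop 1→Outcrop 3) = (5877.5, -50781.1, 80621).
So ∂z/∂E = −n_x/n_z = −0.07290 and ∂z/∂N = −n_y/n_z = 0.62987.
Gradient magnitude |∇z| = √(a² + b²) = √(0.00531 + 0.39674) = 0.63408.
True dip = arctan(0.63408) = 32.4°, dipping toward S (azimuth ≈ 173°).

32.4°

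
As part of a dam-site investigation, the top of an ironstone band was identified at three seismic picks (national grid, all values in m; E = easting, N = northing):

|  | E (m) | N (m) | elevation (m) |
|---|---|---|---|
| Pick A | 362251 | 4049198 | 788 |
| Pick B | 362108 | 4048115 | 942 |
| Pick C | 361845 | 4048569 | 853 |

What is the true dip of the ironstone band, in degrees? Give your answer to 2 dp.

9.65°

Two edge vectors: Pick A→Pick B = (-143, -1083, 154), Pick A→Pick C = (-406, -629, 65).
Normal n = (Pick A→Pick B) × (Pick A→Pick C) = (26471, -53229, -349751).
So ∂z/∂E = −n_x/n_z = 0.07569 and ∂z/∂N = −n_y/n_z = −0.15219.
Gradient magnitude |∇z| = √(a² + b²) = √(0.00573 + 0.02316) = 0.16997.
True dip = arctan(0.16997) = 9.65°, dipping toward NNW (azimuth ≈ 334°).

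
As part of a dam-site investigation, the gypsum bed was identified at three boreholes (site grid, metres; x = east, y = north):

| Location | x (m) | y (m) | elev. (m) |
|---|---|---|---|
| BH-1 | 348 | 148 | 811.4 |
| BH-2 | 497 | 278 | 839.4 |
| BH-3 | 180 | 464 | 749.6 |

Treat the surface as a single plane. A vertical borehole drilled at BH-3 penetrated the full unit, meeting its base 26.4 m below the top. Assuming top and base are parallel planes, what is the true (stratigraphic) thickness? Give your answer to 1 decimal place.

Two edge vectors: BH-1→BH-2 = (149, 130, 28), BH-1→BH-3 = (-168, 316, -61.8).
Normal n = (BH-1→BH-2) × (BH-1→BH-3) = (-16882, 4504.2, 68924).
So ∂z/∂x = −n_x/n_z = 0.24494 and ∂z/∂y = −n_y/n_z = −0.06535.
|∇z| = √(a²+b²) = 0.25350, so dip δ = arctan(0.25350) = 14.23°.
True thickness = vertical thickness × cos δ = 26.4 × cos 14.23° = 25.6 m.

25.6 m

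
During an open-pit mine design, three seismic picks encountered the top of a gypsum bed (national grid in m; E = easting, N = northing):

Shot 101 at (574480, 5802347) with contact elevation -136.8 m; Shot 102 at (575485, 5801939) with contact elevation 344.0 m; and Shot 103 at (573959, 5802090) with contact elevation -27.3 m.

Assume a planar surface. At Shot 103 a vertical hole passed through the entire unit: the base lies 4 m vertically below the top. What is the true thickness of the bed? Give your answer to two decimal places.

Let the plane be z = a·E + b·N + c.
Shot 102−Shot 101: 1005a − 408b = 480.8;  Shot 103−Shot 101: −521a − 257b = 109.5.
Solving gives a = 0.16755, b = −0.76573.
|∇z| = √(a²+b²) = 0.78384, so dip δ = arctan(0.78384) = 38.09°.
True thickness = vertical thickness × cos δ = 4 × cos 38.09° = 3.15 m.

3.15 m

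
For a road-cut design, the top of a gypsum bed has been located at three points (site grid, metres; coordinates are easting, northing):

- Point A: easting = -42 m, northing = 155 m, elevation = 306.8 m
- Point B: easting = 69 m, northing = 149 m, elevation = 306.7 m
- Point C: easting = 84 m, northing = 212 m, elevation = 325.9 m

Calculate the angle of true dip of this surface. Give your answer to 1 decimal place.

16.8°

Let the plane be z = a·easting + b·northing + c.
Point B−Point A: 111a − 6b = −0.1;  Point C−Point A: 126a + 57b = 19.1.
Solving gives a = 0.01537, b = 0.30110.
Gradient magnitude |∇z| = √(a² + b²) = √(0.00024 + 0.09066) = 0.30149.
True dip = arctan(0.30149) = 16.8°, dipping toward S (azimuth ≈ 183°).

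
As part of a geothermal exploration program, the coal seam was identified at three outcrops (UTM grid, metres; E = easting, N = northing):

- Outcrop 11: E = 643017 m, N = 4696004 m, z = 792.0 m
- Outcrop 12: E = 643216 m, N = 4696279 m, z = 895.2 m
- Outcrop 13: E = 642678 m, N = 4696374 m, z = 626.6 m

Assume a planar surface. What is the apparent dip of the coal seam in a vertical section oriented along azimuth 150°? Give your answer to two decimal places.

13.49°

Two edge vectors: Outcrop 11→Outcrop 12 = (199, 275, 103.2), Outcrop 11→Outcrop 13 = (-339, 370, -165.4).
Normal n = (Outcrop 11→Outcrop 12) × (Outcrop 11→Outcrop 13) = (-83669, -2070.2, 166855).
So ∂z/∂E = −n_x/n_z = 0.50145 and ∂z/∂N = −n_y/n_z = 0.01241.
Unit vector along 150° is (sin 150°, cos 150°) = (0.5000, -0.8660).
Slope in that direction = a·(0.5000) + b·(-0.8660) = 0.23998.
Apparent dip = arctan|0.23998| = 13.49° (true dip is 26.6°, so apparent ≤ true as expected).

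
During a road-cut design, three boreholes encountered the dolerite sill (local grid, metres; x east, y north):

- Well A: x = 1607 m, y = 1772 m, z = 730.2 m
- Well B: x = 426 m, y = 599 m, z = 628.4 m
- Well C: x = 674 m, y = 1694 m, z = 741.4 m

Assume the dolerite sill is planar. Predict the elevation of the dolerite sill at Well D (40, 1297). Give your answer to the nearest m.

712 m

Two edge vectors: Well A→Well B = (-1181, -1173, -101.8), Well A→Well C = (-933, -78, 11.2).
Normal n = (Well A→Well B) × (Well A→Well C) = (-21078, 108206.6, -1002291).
So ∂z/∂x = −n_x/n_z = −0.02103 and ∂z/∂y = −n_y/n_z = 0.10796.
Intercept c from Well A: 730.2 + 33.79 − 191.30 = 572.69.
At (40, 1297): z = −0.8 + 140.0 + 572.69 = 711.9 m.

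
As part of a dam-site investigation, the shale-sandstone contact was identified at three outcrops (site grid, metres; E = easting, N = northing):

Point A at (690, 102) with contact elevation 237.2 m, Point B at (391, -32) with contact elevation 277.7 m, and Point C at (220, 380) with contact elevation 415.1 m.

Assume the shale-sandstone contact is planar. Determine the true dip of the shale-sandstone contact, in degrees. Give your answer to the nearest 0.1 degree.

18.5°

Let the plane be z = a·E + b·N + c.
Point B−Point A: −299a − 134b = 40.5;  Point C−Point A: −470a + 278b = 177.9.
Solving gives a = −0.24023, b = 0.23379.
Gradient magnitude |∇z| = √(a² + b²) = √(0.05771 + 0.05466) = 0.33521.
True dip = arctan(0.33521) = 18.5°, dipping toward SE (azimuth ≈ 134°).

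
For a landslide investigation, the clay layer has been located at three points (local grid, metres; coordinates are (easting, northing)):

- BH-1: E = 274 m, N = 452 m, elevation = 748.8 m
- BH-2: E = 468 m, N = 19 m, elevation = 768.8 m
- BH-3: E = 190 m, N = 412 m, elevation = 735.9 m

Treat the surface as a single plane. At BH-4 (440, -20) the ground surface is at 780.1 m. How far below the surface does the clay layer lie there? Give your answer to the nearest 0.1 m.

Two edge vectors: BH-1→BH-2 = (194, -433, 20), BH-1→BH-3 = (-84, -40, -12.9).
Normal n = (BH-1→BH-2) × (BH-1→BH-3) = (6385.7, 822.6, -44132).
So ∂z/∂E = −n_x/n_z = 0.14470 and ∂z/∂N = −n_y/n_z = 0.01864.
Intercept c from BH-1: 748.8 − 39.65 − 8.43 = 700.73.
At (440, -20): z_contact = 63.67 − 0.37 + 700.73 = 764.02 m.
Depth below ground = 780.1 − 764.02 = 16.1 m.

16.1 m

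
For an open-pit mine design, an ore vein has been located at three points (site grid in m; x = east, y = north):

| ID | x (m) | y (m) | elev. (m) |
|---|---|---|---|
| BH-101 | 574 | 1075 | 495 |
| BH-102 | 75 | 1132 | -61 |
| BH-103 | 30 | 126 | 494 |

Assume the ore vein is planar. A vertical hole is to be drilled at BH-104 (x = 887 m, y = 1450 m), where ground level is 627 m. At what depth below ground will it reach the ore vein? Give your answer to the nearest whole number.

29 m

Two edge vectors: BH-101→BH-102 = (-499, 57, -556), BH-101→BH-103 = (-544, -949, -1).
Normal n = (BH-101→BH-102) × (BH-101→BH-103) = (-527701, 301965, 504559).
So ∂z/∂x = −n_x/n_z = 1.04587 and ∂z/∂y = −n_y/n_z = −0.59847.
Intercept c from BH-101: 495 − 600.33 + 643.36 = 538.03.
At (887, 1450): z_contact = 927.7 − 867.8 + 538.03 = 597.9 m.
Depth below ground = 627 − 597.9 = 29 m.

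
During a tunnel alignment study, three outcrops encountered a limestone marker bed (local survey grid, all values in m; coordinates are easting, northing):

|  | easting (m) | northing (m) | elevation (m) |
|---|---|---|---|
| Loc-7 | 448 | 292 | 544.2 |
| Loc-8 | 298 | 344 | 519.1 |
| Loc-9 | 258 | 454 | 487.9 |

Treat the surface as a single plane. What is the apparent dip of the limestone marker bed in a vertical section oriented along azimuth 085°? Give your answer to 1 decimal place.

3.2°

Two edge vectors: Loc-7→Loc-8 = (-150, 52, -25.1), Loc-7→Loc-9 = (-190, 162, -56.3).
Normal n = (Loc-7→Loc-8) × (Loc-7→Loc-9) = (1138.6, -3676, -14420).
So ∂z/∂easting = −n_x/n_z = 0.07896 and ∂z/∂northing = −n_y/n_z = −0.25492.
Unit vector along 085° is (sin 85°, cos 85°) = (0.9962, 0.0872).
Slope in that direction = a·(0.9962) + b·(0.0872) = 0.05644.
Apparent dip = arctan|0.05644| = 3.2° (true dip is 14.9°, so apparent ≤ true as expected).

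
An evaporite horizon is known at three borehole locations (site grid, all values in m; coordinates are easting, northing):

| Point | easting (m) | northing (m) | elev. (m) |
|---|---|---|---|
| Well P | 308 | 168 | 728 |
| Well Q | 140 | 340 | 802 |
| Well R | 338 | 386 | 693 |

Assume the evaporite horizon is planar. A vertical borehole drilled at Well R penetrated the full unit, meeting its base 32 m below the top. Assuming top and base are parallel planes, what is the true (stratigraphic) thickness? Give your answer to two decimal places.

28.19 m

Let the plane be z = a·easting + b·northing + c.
Well Q−Well P: −168a + 172b = 74;  Well R−Well P: 30a + 218b = −35.
Solving gives a = −0.53016, b = −0.08759.
|∇z| = √(a²+b²) = 0.53734, so dip δ = arctan(0.53734) = 28.25°.
True thickness = vertical thickness × cos δ = 32 × cos 28.25° = 28.19 m.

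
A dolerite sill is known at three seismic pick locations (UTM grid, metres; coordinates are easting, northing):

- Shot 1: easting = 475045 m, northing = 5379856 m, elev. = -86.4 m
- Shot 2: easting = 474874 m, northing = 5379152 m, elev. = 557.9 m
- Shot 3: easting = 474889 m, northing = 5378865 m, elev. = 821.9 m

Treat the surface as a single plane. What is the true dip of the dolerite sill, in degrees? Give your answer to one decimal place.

Two edge vectors: Shot 1→Shot 2 = (-171, -704, 644.3), Shot 1→Shot 3 = (-156, -991, 908.3).
Normal n = (Shot 1→Shot 2) × (Shot 1→Shot 3) = (-941.9, 54808.5, 59637).
So ∂z/∂easting = −n_x/n_z = 0.01579 and ∂z/∂northing = −n_y/n_z = −0.91904.
Gradient magnitude |∇z| = √(a² + b²) = √(0.00025 + 0.84463) = 0.91917.
True dip = arctan(0.91917) = 42.6°, dipping toward N (azimuth ≈ 359°).

42.6°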